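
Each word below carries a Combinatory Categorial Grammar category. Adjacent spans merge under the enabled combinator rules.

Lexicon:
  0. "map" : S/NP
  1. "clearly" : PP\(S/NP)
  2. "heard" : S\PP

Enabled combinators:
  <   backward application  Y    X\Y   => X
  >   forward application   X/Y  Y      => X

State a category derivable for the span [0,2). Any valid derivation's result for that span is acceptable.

PP

[0,3] S   <
  [0,2] PP   <
    [0,1] "map" : S/NP
    [1,2] "clearly" : PP\(S/NP)
  [2,3] "heard" : S\PP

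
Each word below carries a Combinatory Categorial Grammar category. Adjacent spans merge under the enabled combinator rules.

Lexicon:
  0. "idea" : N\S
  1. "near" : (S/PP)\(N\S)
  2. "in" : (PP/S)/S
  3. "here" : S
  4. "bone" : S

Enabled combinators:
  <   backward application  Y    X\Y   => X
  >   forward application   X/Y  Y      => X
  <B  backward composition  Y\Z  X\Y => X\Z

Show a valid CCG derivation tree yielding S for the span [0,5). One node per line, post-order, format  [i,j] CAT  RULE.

[0,5] S   >
  [0,2] S/PP   <
    [0,1] "idea" : N\S
    [1,2] "near" : (S/PP)\(N\S)
  [2,5] PP   >
    [2,4] PP/S   >
      [2,3] "in" : (PP/S)/S
      [3,4] "here" : S
    [4,5] "bone" : S

[0,1] N\S  lex  "idea"
[1,2] (S/PP)\(N\S)  lex  "near"
[0,2] S/PP  <  k=1
[2,3] (PP/S)/S  lex  "in"
[3,4] S  lex  "here"
[2,4] PP/S  >  k=3
[4,5] S  lex  "bone"
[2,5] PP  >  k=4
[0,5] S  >  k=2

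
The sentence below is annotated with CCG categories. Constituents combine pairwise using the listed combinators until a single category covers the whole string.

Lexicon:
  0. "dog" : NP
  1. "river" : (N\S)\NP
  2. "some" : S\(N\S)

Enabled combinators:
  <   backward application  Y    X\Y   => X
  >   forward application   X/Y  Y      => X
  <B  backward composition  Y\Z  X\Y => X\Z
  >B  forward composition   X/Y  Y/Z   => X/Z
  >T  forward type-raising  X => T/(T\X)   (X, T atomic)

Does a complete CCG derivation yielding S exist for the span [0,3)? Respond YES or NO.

YES

[0,3] S   <
  [0,2] N\S   <
    [0,1] "dog" : NP
    [1,2] "river" : (N\S)\NP
  [2,3] "some" : S\(N\S)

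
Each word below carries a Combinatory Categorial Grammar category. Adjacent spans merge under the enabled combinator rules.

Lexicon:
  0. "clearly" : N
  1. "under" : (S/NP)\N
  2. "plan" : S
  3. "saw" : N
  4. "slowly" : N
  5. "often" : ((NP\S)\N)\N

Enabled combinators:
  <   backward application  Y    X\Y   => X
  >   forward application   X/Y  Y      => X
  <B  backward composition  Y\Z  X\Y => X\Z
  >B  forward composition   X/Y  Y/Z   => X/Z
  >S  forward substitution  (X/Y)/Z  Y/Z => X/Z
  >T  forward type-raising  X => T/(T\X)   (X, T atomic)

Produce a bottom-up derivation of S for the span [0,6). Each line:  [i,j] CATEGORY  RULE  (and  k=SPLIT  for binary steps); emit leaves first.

[0,1] N  lex  "clearly"
[1,2] (S/NP)\N  lex  "under"
[0,2] S/NP  <  k=1
[2,3] S  lex  "plan"
[3,4] N  lex  "saw"
[4,5] N  lex  "slowly"
[5,6] ((NP\S)\N)\N  lex  "often"
[4,6] (NP\S)\N  <  k=5
[3,6] NP\S  <  k=4
[2,6] NP  <  k=3
[0,6] S  >  k=2

[0,6] S   >
  [0,2] S/NP   <
    [0,1] "clearly" : N
    [1,2] "under" : (S/NP)\N
  [2,6] NP   <
    [2,3] "plan" : S
    [3,6] NP\S   <
      [3,4] "saw" : N
      [4,6] (NP\S)\N   <
        [4,5] "slowly" : N
        [5,6] "often" : ((NP\S)\N)\N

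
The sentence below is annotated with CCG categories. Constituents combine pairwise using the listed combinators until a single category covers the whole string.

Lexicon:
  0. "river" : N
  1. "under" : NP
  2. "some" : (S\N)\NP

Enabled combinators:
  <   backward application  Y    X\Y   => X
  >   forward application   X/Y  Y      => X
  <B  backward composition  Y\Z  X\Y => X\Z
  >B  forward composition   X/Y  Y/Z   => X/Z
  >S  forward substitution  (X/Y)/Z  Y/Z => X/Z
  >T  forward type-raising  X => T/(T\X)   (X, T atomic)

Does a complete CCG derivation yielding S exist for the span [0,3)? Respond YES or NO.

YES

[0,3] S   >
  [0,1] S/(S\N)   >T
    [0,1] "river" : N
  [1,3] S\N   <
    [1,2] "under" : NP
    [2,3] "some" : (S\N)\NP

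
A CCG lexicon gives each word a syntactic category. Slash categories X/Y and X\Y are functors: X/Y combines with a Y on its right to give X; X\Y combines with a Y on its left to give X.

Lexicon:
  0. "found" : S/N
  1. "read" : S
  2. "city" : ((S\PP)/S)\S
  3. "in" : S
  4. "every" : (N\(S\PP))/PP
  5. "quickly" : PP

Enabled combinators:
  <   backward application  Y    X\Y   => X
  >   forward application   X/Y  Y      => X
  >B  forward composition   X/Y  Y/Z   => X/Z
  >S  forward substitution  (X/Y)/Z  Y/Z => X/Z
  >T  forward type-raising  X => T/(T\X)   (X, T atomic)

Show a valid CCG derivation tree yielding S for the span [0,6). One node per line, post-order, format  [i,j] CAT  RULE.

[0,1] S/N  lex  "found"
[1,2] S  lex  "read"
[2,3] ((S\PP)/S)\S  lex  "city"
[1,3] (S\PP)/S  <  k=2
[3,4] S  lex  "in"
[1,4] S\PP  >  k=3
[4,5] (N\(S\PP))/PP  lex  "every"
[5,6] PP  lex  "quickly"
[4,6] N\(S\PP)  >  k=5
[1,6] N  <  k=4
[0,6] S  >  k=1

[0,6] S   >
  [0,1] "found" : S/N
  [1,6] N   <
    [1,4] S\PP   >
      [1,3] (S\PP)/S   <
        [1,2] "read" : S
        [2,3] "city" : ((S\PP)/S)\S
      [3,4] "in" : S
    [4,6] N\(S\PP)   >
      [4,5] "every" : (N\(S\PP))/PP
      [5,6] "quickly" : PP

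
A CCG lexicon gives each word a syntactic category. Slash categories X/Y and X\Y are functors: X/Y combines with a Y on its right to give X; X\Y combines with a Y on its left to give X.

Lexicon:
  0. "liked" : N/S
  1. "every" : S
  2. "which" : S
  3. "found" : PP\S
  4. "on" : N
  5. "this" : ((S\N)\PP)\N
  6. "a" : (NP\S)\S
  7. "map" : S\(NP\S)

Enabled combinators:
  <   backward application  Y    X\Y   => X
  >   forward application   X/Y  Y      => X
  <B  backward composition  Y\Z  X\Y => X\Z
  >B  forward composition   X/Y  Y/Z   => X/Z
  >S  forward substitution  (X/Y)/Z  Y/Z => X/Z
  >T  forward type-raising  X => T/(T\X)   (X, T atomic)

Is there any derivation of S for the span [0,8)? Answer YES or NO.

[0,8] S   <
  [0,7] NP\S   <
    [0,6] S   <
      [0,2] N   >
        [0,1] "liked" : N/S
        [1,2] "every" : S
      [2,6] S\N   <
        [2,4] PP   >
          [2,3] PP/(PP\S)   >T
            [2,3] "which" : S
          [3,4] "found" : PP\S
        [4,6] (S\N)\PP   <
          [4,5] "on" : N
          [5,6] "this" : ((S\N)\PP)\N
    [6,7] "a" : (NP\S)\S
  [7,8] "map" : S\(NP\S)

YES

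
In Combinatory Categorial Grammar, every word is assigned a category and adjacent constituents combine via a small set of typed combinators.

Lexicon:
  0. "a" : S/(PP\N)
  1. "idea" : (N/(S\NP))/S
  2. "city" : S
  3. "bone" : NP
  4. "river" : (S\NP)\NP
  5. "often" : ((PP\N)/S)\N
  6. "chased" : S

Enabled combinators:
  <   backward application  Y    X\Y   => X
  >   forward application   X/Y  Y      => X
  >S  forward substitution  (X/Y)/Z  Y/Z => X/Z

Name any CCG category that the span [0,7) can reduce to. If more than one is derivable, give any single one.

S

[0,7] S   >
  [0,1] "a" : S/(PP\N)
  [1,7] PP\N   >
    [1,6] (PP\N)/S   <
      [1,5] N   >
        [1,3] N/(S\NP)   >
          [1,2] "idea" : (N/(S\NP))/S
          [2,3] "city" : S
        [3,5] S\NP   <
          [3,4] "bone" : NP
          [4,5] "river" : (S\NP)\NP
      [5,6] "often" : ((PP\N)/S)\N
    [6,7] "chased" : S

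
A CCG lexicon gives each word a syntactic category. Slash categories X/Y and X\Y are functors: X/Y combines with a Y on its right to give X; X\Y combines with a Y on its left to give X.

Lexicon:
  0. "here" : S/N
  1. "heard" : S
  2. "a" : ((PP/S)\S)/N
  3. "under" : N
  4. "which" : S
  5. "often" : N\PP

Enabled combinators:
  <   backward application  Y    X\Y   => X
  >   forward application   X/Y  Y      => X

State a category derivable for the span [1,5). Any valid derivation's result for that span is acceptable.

PP

[0,6] S   >
  [0,1] "here" : S/N
  [1,6] N   <
    [1,5] PP   >
      [1,4] PP/S   <
        [1,2] "heard" : S
        [2,4] (PP/S)\S   >
          [2,3] "a" : ((PP/S)\S)/N
          [3,4] "under" : N
      [4,5] "which" : S
    [5,6] "often" : N\PP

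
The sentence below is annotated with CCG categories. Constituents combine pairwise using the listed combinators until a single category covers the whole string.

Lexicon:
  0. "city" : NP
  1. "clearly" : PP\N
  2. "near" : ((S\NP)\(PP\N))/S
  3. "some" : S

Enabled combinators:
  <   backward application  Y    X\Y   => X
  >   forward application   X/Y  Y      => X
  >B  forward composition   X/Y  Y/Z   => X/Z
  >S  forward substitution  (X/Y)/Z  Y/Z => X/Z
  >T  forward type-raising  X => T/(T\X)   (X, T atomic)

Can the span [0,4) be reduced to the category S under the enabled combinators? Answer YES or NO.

[0,4] S   <
  [0,1] "city" : NP
  [1,4] S\NP   <
    [1,2] "clearly" : PP\N
    [2,4] (S\NP)\(PP\N)   >
      [2,3] "near" : ((S\NP)\(PP\N))/S
      [3,4] "some" : S

YES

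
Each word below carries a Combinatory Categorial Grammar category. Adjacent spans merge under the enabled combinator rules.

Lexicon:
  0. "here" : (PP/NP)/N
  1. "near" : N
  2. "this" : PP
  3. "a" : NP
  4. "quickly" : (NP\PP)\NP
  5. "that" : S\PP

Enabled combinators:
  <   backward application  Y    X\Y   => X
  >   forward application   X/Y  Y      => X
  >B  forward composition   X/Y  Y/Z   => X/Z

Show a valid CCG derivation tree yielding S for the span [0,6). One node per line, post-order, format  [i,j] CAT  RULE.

[0,1] (PP/NP)/N  lex  "here"
[1,2] N  lex  "near"
[0,2] PP/NP  >  k=1
[2,3] PP  lex  "this"
[3,4] NP  lex  "a"
[4,5] (NP\PP)\NP  lex  "quickly"
[3,5] NP\PP  <  k=4
[2,5] NP  <  k=3
[0,5] PP  >  k=2
[5,6] S\PP  lex  "that"
[0,6] S  <  k=5

[0,6] S   <
  [0,5] PP   >
    [0,2] PP/NP   >
      [0,1] "here" : (PP/NP)/N
      [1,2] "near" : N
    [2,5] NP   <
      [2,3] "this" : PP
      [3,5] NP\PP   <
        [3,4] "a" : NP
        [4,5] "quickly" : (NP\PP)\NP
  [5,6] "that" : S\PP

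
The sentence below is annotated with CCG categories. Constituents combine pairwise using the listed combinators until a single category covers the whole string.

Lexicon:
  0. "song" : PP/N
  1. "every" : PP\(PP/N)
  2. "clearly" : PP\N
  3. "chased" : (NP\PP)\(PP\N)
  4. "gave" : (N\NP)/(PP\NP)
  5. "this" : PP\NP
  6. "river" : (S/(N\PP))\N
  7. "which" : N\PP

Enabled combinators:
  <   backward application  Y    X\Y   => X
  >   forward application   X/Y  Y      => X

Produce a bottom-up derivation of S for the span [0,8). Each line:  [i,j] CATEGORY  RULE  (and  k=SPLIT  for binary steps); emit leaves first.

[0,1] PP/N  lex  "song"
[1,2] PP\(PP/N)  lex  "every"
[0,2] PP  <  k=1
[2,3] PP\N  lex  "clearly"
[3,4] (NP\PP)\(PP\N)  lex  "chased"
[2,4] NP\PP  <  k=3
[0,4] NP  <  k=2
[4,5] (N\NP)/(PP\NP)  lex  "gave"
[5,6] PP\NP  lex  "this"
[4,6] N\NP  >  k=5
[0,6] N  <  k=4
[6,7] (S/(N\PP))\N  lex  "river"
[0,7] S/(N\PP)  <  k=6
[7,8] N\PP  lex  "which"
[0,8] S  >  k=7

[0,8] S   >
  [0,7] S/(N\PP)   <
    [0,6] N   <
      [0,4] NP   <
        [0,2] PP   <
          [0,1] "song" : PP/N
          [1,2] "every" : PP\(PP/N)
        [2,4] NP\PP   <
          [2,3] "clearly" : PP\N
          [3,4] "chased" : (NP\PP)\(PP\N)
      [4,6] N\NP   >
        [4,5] "gave" : (N\NP)/(PP\NP)
        [5,6] "this" : PP\NP
    [6,7] "river" : (S/(N\PP))\N
  [7,8] "which" : N\PP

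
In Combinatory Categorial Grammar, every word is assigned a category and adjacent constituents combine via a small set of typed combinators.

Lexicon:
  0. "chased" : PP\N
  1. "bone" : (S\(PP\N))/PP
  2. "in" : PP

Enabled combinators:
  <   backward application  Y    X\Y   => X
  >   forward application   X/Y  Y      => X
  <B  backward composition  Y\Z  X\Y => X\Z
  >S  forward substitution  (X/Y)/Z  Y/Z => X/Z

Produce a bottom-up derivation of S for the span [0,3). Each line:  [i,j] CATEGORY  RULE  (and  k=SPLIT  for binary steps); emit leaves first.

[0,1] PP\N  lex  "chased"
[1,2] (S\(PP\N))/PP  lex  "bone"
[2,3] PP  lex  "in"
[1,3] S\(PP\N)  >  k=2
[0,3] S  <  k=1

[0,3] S   <
  [0,1] "chased" : PP\N
  [1,3] S\(PP\N)   >
    [1,2] "bone" : (S\(PP\N))/PP
    [2,3] "in" : PP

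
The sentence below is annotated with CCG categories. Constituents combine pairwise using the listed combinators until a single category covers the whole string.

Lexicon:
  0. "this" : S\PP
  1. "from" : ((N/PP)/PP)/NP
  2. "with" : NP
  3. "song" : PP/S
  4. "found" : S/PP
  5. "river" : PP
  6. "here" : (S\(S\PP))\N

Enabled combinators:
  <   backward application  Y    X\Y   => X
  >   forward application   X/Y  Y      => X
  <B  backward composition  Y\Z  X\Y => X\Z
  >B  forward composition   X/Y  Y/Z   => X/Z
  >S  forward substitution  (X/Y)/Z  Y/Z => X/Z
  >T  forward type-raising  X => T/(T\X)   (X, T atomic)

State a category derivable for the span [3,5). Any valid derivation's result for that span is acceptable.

PP/PP

[0,7] S   <
  [0,1] "this" : S\PP
  [1,7] S\(S\PP)   <
    [1,6] N   >
      [1,5] N/PP   >S
        [1,3] (N/PP)/PP   >
          [1,2] "from" : ((N/PP)/PP)/NP
          [2,3] "with" : NP
        [3,5] PP/PP   >B
          [3,4] "song" : PP/S
          [4,5] "found" : S/PP
      [5,6] "river" : PP
    [6,7] "here" : (S\(S\PP))\N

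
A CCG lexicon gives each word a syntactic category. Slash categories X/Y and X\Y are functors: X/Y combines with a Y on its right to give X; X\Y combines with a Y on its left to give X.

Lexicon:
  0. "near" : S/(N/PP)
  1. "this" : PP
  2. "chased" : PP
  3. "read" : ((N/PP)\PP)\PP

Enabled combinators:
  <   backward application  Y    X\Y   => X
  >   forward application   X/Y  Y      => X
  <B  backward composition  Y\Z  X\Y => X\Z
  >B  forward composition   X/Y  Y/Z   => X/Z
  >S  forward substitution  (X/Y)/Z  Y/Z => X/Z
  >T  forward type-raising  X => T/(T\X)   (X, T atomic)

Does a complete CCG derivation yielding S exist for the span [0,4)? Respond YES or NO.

YES

[0,4] S   >
  [0,1] "near" : S/(N/PP)
  [1,4] N/PP   <
    [1,2] "this" : PP
    [2,4] (N/PP)\PP   <
      [2,3] "chased" : PP
      [3,4] "read" : ((N/PP)\PP)\PP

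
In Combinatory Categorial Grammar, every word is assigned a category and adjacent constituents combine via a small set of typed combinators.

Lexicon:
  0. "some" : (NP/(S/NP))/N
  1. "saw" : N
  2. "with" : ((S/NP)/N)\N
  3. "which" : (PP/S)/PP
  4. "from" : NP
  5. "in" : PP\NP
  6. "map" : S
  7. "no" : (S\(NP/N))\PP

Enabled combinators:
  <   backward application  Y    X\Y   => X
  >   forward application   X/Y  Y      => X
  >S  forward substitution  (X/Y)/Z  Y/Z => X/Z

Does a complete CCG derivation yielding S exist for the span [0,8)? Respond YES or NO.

YES

[0,8] S   <
  [0,3] NP/N   >S
    [0,1] "some" : (NP/(S/NP))/N
    [1,3] (S/NP)/N   <
      [1,2] "saw" : N
      [2,3] "with" : ((S/NP)/N)\N
  [3,8] S\(NP/N)   <
    [3,7] PP   >
      [3,6] PP/S   >
        [3,4] "which" : (PP/S)/PP
        [4,6] PP   <
          [4,5] "from" : NP
          [5,6] "in" : PP\NP
      [6,7] "map" : S
    [7,8] "no" : (S\(NP/N))\PP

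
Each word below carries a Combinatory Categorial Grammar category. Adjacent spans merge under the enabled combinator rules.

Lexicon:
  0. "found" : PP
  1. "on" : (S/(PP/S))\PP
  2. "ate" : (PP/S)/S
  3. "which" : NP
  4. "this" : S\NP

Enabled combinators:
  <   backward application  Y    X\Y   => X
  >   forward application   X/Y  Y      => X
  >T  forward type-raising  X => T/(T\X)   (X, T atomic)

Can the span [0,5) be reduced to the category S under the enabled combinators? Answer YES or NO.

[0,5] S   >
  [0,2] S/(PP/S)   <
    [0,1] "found" : PP
    [1,2] "on" : (S/(PP/S))\PP
  [2,5] PP/S   >
    [2,3] "ate" : (PP/S)/S
    [3,5] S   >
      [3,4] S/(S\NP)   >T
        [3,4] "which" : NP
      [4,5] "this" : S\NP

YES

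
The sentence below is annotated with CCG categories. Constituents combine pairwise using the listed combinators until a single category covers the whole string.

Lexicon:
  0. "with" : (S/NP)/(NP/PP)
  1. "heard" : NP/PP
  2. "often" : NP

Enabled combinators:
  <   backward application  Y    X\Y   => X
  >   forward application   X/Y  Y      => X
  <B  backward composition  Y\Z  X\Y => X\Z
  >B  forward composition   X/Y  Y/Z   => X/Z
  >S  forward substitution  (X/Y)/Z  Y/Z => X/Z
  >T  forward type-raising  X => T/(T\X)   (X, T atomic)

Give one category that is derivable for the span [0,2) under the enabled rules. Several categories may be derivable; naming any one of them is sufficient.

[0,3] S   >
  [0,2] S/NP   >
    [0,1] "with" : (S/NP)/(NP/PP)
    [1,2] "heard" : NP/PP
  [2,3] "often" : NP

S/NP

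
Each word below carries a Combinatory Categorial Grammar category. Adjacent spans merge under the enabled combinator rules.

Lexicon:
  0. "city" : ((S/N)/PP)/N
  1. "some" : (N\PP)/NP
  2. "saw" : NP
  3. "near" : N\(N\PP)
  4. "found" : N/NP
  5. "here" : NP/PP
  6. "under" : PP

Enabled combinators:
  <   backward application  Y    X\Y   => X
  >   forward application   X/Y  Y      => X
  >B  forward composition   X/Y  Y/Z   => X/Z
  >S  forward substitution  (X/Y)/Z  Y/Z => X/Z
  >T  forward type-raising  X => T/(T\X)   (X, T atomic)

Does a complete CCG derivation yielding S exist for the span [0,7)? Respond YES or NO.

YES

[0,7] S   >
  [0,6] S/PP   >S
    [0,4] (S/N)/PP   >
      [0,1] "city" : ((S/N)/PP)/N
      [1,4] N   <
        [1,3] N\PP   >
          [1,2] "some" : (N\PP)/NP
          [2,3] "saw" : NP
        [3,4] "near" : N\(N\PP)
    [4,6] N/PP   >B
      [4,5] "found" : N/NP
      [5,6] "here" : NP/PP
  [6,7] "under" : PP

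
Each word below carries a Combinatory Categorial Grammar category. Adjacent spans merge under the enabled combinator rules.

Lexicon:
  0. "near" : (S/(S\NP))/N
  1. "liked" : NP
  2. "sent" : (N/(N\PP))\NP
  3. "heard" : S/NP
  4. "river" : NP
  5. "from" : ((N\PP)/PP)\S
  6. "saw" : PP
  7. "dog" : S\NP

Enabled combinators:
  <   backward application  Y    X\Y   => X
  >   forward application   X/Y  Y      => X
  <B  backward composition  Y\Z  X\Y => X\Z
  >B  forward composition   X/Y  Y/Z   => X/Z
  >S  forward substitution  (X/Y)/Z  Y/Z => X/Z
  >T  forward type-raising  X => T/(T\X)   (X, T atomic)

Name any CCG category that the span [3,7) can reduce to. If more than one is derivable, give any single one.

[0,8] S   >
  [0,7] S/(S\NP)   >
    [0,1] "near" : (S/(S\NP))/N
    [1,7] N   >
      [1,3] N/(N\PP)   <
        [1,2] "liked" : NP
        [2,3] "sent" : (N/(N\PP))\NP
      [3,7] N\PP   >
        [3,6] (N\PP)/PP   <
          [3,5] S   >
            [3,4] "heard" : S/NP
            [4,5] "river" : NP
          [5,6] "from" : ((N\PP)/PP)\S
        [6,7] "saw" : PP
  [7,8] "dog" : S\NP

N\PP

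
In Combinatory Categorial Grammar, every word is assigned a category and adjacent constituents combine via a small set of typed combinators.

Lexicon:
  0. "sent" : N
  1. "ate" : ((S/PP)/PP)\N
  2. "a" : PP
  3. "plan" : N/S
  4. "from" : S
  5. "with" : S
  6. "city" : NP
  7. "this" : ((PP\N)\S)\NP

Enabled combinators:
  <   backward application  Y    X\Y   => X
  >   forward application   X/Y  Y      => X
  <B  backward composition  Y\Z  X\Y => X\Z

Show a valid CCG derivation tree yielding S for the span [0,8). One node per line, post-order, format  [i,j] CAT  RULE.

[0,8] S   >
  [0,3] S/PP   >
    [0,2] (S/PP)/PP   <
      [0,1] "sent" : N
      [1,2] "ate" : ((S/PP)/PP)\N
    [2,3] "a" : PP
  [3,8] PP   <
    [3,5] N   >
      [3,4] "plan" : N/S
      [4,5] "from" : S
    [5,8] PP\N   <
      [5,6] "with" : S
      [6,8] (PP\N)\S   <
        [6,7] "city" : NP
        [7,8] "this" : ((PP\N)\S)\NP

[0,1] N  lex  "sent"
[1,2] ((S/PP)/PP)\N  lex  "ate"
[0,2] (S/PP)/PP  <  k=1
[2,3] PP  lex  "a"
[0,3] S/PP  >  k=2
[3,4] N/S  lex  "plan"
[4,5] S  lex  "from"
[3,5] N  >  k=4
[5,6] S  lex  "with"
[6,7] NP  lex  "city"
[7,8] ((PP\N)\S)\NP  lex  "this"
[6,8] (PP\N)\S  <  k=7
[5,8] PP\N  <  k=6
[3,8] PP  <  k=5
[0,8] S  >  k=3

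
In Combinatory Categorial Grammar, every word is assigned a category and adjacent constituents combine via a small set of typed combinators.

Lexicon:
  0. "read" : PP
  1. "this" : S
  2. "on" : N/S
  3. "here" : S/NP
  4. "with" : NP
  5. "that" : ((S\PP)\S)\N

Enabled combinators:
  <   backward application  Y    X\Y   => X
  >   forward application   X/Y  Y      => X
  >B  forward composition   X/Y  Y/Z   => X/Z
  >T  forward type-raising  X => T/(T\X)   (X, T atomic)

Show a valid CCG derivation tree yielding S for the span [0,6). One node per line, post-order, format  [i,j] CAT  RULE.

[0,6] S   <
  [0,1] "read" : PP
  [1,6] S\PP   <
    [1,2] "this" : S
    [2,6] (S\PP)\S   <
      [2,5] N   >
        [2,4] N/NP   >B
          [2,3] "on" : N/S
          [3,4] "here" : S/NP
        [4,5] "with" : NP
      [5,6] "that" : ((S\PP)\S)\N

[0,1] PP  lex  "read"
[1,2] S  lex  "this"
[2,3] N/S  lex  "on"
[3,4] S/NP  lex  "here"
[2,4] N/NP  >B  k=3
[4,5] NP  lex  "with"
[2,5] N  >  k=4
[5,6] ((S\PP)\S)\N  lex  "that"
[2,6] (S\PP)\S  <  k=5
[1,6] S\PP  <  k=2
[0,6] S  <  k=1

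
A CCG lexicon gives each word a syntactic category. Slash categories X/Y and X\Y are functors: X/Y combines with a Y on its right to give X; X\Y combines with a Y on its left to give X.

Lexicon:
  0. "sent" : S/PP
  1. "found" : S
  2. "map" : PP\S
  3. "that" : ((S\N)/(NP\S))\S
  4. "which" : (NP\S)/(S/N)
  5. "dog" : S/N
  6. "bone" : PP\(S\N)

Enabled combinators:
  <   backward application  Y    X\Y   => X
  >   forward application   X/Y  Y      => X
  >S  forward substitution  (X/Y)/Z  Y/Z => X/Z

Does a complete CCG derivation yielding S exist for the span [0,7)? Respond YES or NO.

S/PP S PP\S ((S\N)/(NP\S))\S (NP\S)/(S/N) S/N PP\(S\N)
CKY chart[0,7] = {PP}; S ∉ chart

NO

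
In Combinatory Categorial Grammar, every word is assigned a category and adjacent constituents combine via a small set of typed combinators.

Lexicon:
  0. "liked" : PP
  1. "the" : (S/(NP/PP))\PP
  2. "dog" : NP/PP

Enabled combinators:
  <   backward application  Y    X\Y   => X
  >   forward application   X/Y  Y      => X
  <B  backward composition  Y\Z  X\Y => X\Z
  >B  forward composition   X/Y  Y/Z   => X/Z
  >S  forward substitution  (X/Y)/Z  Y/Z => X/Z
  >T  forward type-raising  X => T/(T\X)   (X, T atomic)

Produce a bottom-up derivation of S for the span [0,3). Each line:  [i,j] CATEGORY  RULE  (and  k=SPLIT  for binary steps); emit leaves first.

[0,3] S   >
  [0,2] S/(NP/PP)   <
    [0,1] "liked" : PP
    [1,2] "the" : (S/(NP/PP))\PP
  [2,3] "dog" : NP/PP

[0,1] PP  lex  "liked"
[1,2] (S/(NP/PP))\PP  lex  "the"
[0,2] S/(NP/PP)  <  k=1
[2,3] NP/PP  lex  "dog"
[0,3] S  >  k=2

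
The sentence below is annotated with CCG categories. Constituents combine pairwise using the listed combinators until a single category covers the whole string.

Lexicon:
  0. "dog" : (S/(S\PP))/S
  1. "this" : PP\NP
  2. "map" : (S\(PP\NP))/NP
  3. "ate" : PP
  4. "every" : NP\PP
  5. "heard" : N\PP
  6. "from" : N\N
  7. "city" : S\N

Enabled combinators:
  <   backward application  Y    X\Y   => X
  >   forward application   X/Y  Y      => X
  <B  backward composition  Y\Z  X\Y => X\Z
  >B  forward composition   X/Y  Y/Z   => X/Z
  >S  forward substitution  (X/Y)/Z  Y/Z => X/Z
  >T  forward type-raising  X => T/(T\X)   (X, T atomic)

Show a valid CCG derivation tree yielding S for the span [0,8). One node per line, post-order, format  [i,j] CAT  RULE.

[0,1] (S/(S\PP))/S  lex  "dog"
[1,2] PP\NP  lex  "this"
[2,3] (S\(PP\NP))/NP  lex  "map"
[3,4] PP  lex  "ate"
[4,5] NP\PP  lex  "every"
[3,5] NP  <  k=4
[2,5] S\(PP\NP)  >  k=3
[1,5] S  <  k=2
[0,5] S/(S\PP)  >  k=1
[5,6] N\PP  lex  "heard"
[6,7] N\N  lex  "from"
[7,8] S\N  lex  "city"
[6,8] S\N  <B  k=7
[5,8] S\PP  <B  k=6
[0,8] S  >  k=5

[0,8] S   >
  [0,5] S/(S\PP)   >
    [0,1] "dog" : (S/(S\PP))/S
    [1,5] S   <
      [1,2] "this" : PP\NP
      [2,5] S\(PP\NP)   >
        [2,3] "map" : (S\(PP\NP))/NP
        [3,5] NP   <
          [3,4] "ate" : PP
          [4,5] "every" : NP\PP
  [5,8] S\PP   <B
    [5,6] "heard" : N\PP
    [6,8] S\N   <B
      [6,7] "from" : N\N
      [7,8] "city" : S\N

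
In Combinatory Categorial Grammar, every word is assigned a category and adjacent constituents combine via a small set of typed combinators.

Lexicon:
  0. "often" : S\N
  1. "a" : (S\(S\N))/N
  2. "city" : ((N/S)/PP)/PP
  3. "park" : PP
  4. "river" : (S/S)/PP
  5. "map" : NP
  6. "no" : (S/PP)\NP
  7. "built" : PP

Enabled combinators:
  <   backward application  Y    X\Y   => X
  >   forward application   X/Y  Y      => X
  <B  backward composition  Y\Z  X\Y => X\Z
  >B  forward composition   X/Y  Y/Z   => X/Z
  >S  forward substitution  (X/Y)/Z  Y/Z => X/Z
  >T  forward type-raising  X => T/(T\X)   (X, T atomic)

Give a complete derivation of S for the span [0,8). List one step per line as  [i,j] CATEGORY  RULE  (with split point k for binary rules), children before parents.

[0,1] S\N  lex  "often"
[1,2] (S\(S\N))/N  lex  "a"
[2,3] ((N/S)/PP)/PP  lex  "city"
[3,4] PP  lex  "park"
[2,4] (N/S)/PP  >  k=3
[4,5] (S/S)/PP  lex  "river"
[5,6] NP  lex  "map"
[6,7] (S/PP)\NP  lex  "no"
[5,7] S/PP  <  k=6
[4,7] S/PP  >S  k=5
[2,7] N/PP  >S  k=4
[7,8] PP  lex  "built"
[2,8] N  >  k=7
[1,8] S\(S\N)  >  k=2
[0,8] S  <  k=1

[0,8] S   <
  [0,1] "often" : S\N
  [1,8] S\(S\N)   >
    [1,2] "a" : (S\(S\N))/N
    [2,8] N   >
      [2,7] N/PP   >S
        [2,4] (N/S)/PP   >
          [2,3] "city" : ((N/S)/PP)/PP
          [3,4] "park" : PP
        [4,7] S/PP   >S
          [4,5] "river" : (S/S)/PP
          [5,7] S/PP   <
            [5,6] "map" : NP
            [6,7] "no" : (S/PP)\NP
      [7,8] "built" : PP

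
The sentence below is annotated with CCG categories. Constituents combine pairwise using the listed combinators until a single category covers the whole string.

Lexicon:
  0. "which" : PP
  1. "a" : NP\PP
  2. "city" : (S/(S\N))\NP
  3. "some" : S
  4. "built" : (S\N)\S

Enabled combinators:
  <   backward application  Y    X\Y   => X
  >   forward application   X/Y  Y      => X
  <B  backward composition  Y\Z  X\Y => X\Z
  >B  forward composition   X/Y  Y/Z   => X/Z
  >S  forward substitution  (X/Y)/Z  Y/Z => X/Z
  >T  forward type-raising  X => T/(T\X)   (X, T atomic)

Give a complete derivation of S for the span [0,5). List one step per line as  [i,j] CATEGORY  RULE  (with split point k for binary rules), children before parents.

[0,1] PP  lex  "which"
[0,1] NP/(NP\PP)  >T
[1,2] NP\PP  lex  "a"
[0,2] NP  >  k=1
[2,3] (S/(S\N))\NP  lex  "city"
[0,3] S/(S\N)  <  k=2
[3,4] S  lex  "some"
[4,5] (S\N)\S  lex  "built"
[3,5] S\N  <  k=4
[0,5] S  >  k=3

[0,5] S   >
  [0,3] S/(S\N)   <
    [0,2] NP   >
      [0,1] NP/(NP\PP)   >T
        [0,1] "which" : PP
      [1,2] "a" : NP\PP
    [2,3] "city" : (S/(S\N))\NP
  [3,5] S\N   <
    [3,4] "some" : S
    [4,5] "built" : (S\N)\S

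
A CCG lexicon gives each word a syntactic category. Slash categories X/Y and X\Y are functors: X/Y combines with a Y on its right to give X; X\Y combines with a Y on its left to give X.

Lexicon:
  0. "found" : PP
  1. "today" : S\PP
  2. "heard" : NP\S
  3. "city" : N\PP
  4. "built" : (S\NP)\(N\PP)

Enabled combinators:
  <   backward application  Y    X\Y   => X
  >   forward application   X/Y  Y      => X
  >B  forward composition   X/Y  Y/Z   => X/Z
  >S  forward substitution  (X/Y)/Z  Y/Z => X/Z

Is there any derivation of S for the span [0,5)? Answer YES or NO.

[0,5] S   <
  [0,3] NP   <
    [0,2] S   <
      [0,1] "found" : PP
      [1,2] "today" : S\PP
    [2,3] "heard" : NP\S
  [3,5] S\NP   <
    [3,4] "city" : N\PP
    [4,5] "built" : (S\NP)\(N\PP)

YES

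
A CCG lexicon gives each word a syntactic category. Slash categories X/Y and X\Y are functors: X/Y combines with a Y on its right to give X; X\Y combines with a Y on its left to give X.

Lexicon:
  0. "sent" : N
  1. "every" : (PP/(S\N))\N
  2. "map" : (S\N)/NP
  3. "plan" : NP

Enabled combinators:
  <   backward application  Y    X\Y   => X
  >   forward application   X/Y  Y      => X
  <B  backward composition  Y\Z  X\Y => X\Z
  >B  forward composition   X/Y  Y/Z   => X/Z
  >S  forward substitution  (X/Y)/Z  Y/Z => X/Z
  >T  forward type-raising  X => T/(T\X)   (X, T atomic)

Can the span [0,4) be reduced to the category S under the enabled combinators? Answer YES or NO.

N (PP/(S\N))\N (S\N)/NP NP
CKY chart[0,4] = {N/(N\PP), NP/(NP\PP), PP, PP/(NP\NP), PP/(PP\PP), S/(S\PP)}; S ∉ chart

NO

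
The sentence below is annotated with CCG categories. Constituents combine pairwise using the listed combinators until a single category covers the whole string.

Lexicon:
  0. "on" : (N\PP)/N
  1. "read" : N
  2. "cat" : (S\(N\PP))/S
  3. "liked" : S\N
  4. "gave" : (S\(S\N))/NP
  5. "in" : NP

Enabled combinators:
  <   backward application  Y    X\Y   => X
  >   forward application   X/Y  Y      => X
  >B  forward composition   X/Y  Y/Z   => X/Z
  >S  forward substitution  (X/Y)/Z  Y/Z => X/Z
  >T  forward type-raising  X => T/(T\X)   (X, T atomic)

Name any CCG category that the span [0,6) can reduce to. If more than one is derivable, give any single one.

S

[0,6] S   <
  [0,2] N\PP   >
    [0,1] "on" : (N\PP)/N
    [1,2] "read" : N
  [2,6] S\(N\PP)   >
    [2,3] "cat" : (S\(N\PP))/S
    [3,6] S   <
      [3,4] "liked" : S\N
      [4,6] S\(S\N)   >
        [4,5] "gave" : (S\(S\N))/NP
        [5,6] "in" : NP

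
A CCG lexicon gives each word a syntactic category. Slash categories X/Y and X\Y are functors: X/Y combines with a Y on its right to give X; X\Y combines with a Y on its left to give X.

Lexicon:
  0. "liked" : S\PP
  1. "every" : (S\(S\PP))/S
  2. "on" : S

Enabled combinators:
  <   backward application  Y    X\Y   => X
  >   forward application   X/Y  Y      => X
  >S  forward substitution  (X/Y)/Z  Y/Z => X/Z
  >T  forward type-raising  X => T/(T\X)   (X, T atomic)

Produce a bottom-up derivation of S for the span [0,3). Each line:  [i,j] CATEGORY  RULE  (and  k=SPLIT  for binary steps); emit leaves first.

[0,1] S\PP  lex  "liked"
[1,2] (S\(S\PP))/S  lex  "every"
[2,3] S  lex  "on"
[1,3] S\(S\PP)  >  k=2
[0,3] S  <  k=1

[0,3] S   <
  [0,1] "liked" : S\PP
  [1,3] S\(S\PP)   >
    [1,2] "every" : (S\(S\PP))/S
    [2,3] "on" : S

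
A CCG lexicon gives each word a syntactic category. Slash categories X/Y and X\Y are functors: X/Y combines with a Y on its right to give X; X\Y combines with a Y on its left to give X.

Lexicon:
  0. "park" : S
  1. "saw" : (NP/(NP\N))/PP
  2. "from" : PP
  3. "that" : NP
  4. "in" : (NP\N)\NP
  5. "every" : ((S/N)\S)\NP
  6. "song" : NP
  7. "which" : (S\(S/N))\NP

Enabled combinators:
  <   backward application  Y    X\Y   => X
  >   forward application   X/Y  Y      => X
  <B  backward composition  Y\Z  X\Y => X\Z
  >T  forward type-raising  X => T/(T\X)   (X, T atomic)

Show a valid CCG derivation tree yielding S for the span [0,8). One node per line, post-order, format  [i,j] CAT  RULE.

[0,8] S   <
  [0,6] S/N   <
    [0,1] "park" : S
    [1,6] (S/N)\S   <
      [1,5] NP   >
        [1,3] NP/(NP\N)   >
          [1,2] "saw" : (NP/(NP\N))/PP
          [2,3] "from" : PP
        [3,5] NP\N   <
          [3,4] "that" : NP
          [4,5] "in" : (NP\N)\NP
      [5,6] "every" : ((S/N)\S)\NP
  [6,8] S\(S/N)   <
    [6,7] "song" : NP
    [7,8] "which" : (S\(S/N))\NP

[0,1] S  lex  "park"
[1,2] (NP/(NP\N))/PP  lex  "saw"
[2,3] PP  lex  "from"
[1,3] NP/(NP\N)  >  k=2
[3,4] NP  lex  "that"
[4,5] (NP\N)\NP  lex  "in"
[3,5] NP\N  <  k=4
[1,5] NP  >  k=3
[5,6] ((S/N)\S)\NP  lex  "every"
[1,6] (S/N)\S  <  k=5
[0,6] S/N  <  k=1
[6,7] NP  lex  "song"
[7,8] (S\(S/N))\NP  lex  "which"
[6,8] S\(S/N)  <  k=7
[0,8] S  <  k=6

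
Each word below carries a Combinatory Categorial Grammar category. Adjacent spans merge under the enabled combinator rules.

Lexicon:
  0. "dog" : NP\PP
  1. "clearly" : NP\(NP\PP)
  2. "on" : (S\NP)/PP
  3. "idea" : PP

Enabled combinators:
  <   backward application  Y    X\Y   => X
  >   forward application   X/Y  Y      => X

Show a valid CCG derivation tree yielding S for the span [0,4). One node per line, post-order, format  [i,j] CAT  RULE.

[0,4] S   <
  [0,2] NP   <
    [0,1] "dog" : NP\PP
    [1,2] "clearly" : NP\(NP\PP)
  [2,4] S\NP   >
    [2,3] "on" : (S\NP)/PP
    [3,4] "idea" : PP

[0,1] NP\PP  lex  "dog"
[1,2] NP\(NP\PP)  lex  "clearly"
[0,2] NP  <  k=1
[2,3] (S\NP)/PP  lex  "on"
[3,4] PP  lex  "idea"
[2,4] S\NP  >  k=3
[0,4] S  <  k=2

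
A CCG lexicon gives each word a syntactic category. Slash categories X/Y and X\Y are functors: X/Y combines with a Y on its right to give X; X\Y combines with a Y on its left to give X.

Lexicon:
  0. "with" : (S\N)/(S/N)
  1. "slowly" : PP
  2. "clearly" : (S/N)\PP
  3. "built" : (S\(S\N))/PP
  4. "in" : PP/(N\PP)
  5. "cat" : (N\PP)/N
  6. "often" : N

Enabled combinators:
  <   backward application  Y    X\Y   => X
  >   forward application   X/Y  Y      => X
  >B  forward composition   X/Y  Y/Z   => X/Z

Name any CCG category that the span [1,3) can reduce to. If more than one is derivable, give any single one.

S/N

[0,7] S   <
  [0,3] S\N   >
    [0,1] "with" : (S\N)/(S/N)
    [1,3] S/N   <
      [1,2] "slowly" : PP
      [2,3] "clearly" : (S/N)\PP
  [3,7] S\(S\N)   >
    [3,4] "built" : (S\(S\N))/PP
    [4,7] PP   >
      [4,6] PP/N   >B
        [4,5] "in" : PP/(N\PP)
        [5,6] "cat" : (N\PP)/N
      [6,7] "often" : N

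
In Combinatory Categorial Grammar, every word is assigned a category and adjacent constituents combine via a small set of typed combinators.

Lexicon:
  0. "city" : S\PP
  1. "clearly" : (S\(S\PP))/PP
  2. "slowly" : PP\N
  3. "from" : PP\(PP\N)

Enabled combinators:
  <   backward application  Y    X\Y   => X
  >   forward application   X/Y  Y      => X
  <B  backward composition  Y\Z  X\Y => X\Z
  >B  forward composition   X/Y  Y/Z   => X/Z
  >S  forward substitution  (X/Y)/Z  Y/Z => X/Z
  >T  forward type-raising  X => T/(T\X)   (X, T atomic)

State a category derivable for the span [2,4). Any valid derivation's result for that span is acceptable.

[0,4] S   <
  [0,1] "city" : S\PP
  [1,4] S\(S\PP)   >
    [1,2] "clearly" : (S\(S\PP))/PP
    [2,4] PP   <
      [2,3] "slowly" : PP\N
      [3,4] "from" : PP\(PP\N)

PP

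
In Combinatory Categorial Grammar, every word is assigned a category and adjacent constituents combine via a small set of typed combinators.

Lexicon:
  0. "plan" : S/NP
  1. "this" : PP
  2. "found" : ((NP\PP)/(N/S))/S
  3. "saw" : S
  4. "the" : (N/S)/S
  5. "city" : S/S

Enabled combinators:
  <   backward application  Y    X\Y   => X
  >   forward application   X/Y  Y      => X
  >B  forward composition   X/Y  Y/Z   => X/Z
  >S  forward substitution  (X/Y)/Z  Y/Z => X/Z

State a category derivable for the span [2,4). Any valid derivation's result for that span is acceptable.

(NP\PP)/(N/S)

[0,6] S   >
  [0,1] "plan" : S/NP
  [1,6] NP   <
    [1,2] "this" : PP
    [2,6] NP\PP   >
      [2,4] (NP\PP)/(N/S)   >
        [2,3] "found" : ((NP\PP)/(N/S))/S
        [3,4] "saw" : S
      [4,6] N/S   >S
        [4,5] "the" : (N/S)/S
        [5,6] "city" : S/S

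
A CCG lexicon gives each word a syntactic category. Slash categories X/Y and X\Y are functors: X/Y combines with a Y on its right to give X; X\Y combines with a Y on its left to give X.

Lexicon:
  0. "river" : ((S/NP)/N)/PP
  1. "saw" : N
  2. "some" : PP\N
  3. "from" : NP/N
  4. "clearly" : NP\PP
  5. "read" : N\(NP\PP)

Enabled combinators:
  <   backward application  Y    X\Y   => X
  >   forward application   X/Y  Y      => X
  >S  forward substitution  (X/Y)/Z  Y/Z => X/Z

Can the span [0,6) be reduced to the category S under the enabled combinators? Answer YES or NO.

[0,6] S   >
  [0,4] S/N   >S
    [0,3] (S/NP)/N   >
      [0,1] "river" : ((S/NP)/N)/PP
      [1,3] PP   <
        [1,2] "saw" : N
        [2,3] "some" : PP\N
    [3,4] "from" : NP/N
  [4,6] N   <
    [4,5] "clearly" : NP\PP
    [5,6] "read" : N\(NP\PP)

YES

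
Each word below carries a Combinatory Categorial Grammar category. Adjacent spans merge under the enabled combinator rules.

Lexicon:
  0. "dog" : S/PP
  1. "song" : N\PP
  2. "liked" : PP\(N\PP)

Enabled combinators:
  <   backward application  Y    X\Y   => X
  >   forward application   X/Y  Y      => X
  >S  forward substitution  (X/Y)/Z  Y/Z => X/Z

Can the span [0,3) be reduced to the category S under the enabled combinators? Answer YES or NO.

[0,3] S   >
  [0,1] "dog" : S/PP
  [1,3] PP   <
    [1,2] "song" : N\PP
    [2,3] "liked" : PP\(N\PP)

YES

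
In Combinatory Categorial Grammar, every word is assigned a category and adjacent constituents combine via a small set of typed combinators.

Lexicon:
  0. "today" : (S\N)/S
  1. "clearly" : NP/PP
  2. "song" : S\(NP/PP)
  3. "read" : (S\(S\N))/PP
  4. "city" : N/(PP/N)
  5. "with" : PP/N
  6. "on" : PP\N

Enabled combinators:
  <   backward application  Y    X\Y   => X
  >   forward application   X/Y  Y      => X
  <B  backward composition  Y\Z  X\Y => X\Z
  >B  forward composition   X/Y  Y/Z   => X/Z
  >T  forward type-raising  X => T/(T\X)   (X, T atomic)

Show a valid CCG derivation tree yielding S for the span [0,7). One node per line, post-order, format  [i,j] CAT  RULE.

[0,1] (S\N)/S  lex  "today"
[1,2] NP/PP  lex  "clearly"
[2,3] S\(NP/PP)  lex  "song"
[1,3] S  <  k=2
[0,3] S\N  >  k=1
[3,4] (S\(S\N))/PP  lex  "read"
[4,5] N/(PP/N)  lex  "city"
[5,6] PP/N  lex  "with"
[4,6] N  >  k=5
[6,7] PP\N  lex  "on"
[4,7] PP  <  k=6
[3,7] S\(S\N)  >  k=4
[0,7] S  <  k=3

[0,7] S   <
  [0,3] S\N   >
    [0,1] "today" : (S\N)/S
    [1,3] S   <
      [1,2] "clearly" : NP/PP
      [2,3] "song" : S\(NP/PP)
  [3,7] S\(S\N)   >
    [3,4] "read" : (S\(S\N))/PP
    [4,7] PP   <
      [4,6] N   >
        [4,5] "city" : N/(PP/N)
        [5,6] "with" : PP/N
      [6,7] "on" : PP\N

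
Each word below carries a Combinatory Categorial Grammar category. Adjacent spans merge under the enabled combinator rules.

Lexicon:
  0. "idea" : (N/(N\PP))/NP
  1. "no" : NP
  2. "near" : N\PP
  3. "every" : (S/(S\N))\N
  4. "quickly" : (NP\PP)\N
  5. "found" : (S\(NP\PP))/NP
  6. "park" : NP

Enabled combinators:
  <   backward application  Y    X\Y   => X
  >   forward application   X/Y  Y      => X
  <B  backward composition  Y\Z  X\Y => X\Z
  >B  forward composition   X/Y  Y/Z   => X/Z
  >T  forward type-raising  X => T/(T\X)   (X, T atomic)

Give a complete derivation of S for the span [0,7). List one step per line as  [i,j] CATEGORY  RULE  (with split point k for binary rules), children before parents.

[0,7] S   >
  [0,4] S/(S\N)   <
    [0,3] N   >
      [0,2] N/(N\PP)   >
        [0,1] "idea" : (N/(N\PP))/NP
        [1,2] "no" : NP
      [2,3] "near" : N\PP
    [3,4] "every" : (S/(S\N))\N
  [4,7] S\N   <B
    [4,5] "quickly" : (NP\PP)\N
    [5,7] S\(NP\PP)   >
      [5,6] "found" : (S\(NP\PP))/NP
      [6,7] "park" : NP

[0,1] (N/(N\PP))/NP  lex  "idea"
[1,2] NP  lex  "no"
[0,2] N/(N\PP)  >  k=1
[2,3] N\PP  lex  "near"
[0,3] N  >  k=2
[3,4] (S/(S\N))\N  lex  "every"
[0,4] S/(S\N)  <  k=3
[4,5] (NP\PP)\N  lex  "quickly"
[5,6] (S\(NP\PP))/NP  lex  "found"
[6,7] NP  lex  "park"
[5,7] S\(NP\PP)  >  k=6
[4,7] S\N  <B  k=5
[0,7] S  >  k=4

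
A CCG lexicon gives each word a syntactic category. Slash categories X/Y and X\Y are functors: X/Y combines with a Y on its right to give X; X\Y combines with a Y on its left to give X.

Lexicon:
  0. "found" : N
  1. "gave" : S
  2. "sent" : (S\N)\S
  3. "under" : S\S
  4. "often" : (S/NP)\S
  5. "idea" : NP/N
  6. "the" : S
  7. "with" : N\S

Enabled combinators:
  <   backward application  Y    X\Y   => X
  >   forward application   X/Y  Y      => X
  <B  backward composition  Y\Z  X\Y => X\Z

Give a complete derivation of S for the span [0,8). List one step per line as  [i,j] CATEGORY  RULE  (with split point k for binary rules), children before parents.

[0,8] S   >
  [0,5] S/NP   <
    [0,4] S   <
      [0,1] "found" : N
      [1,4] S\N   <B
        [1,3] S\N   <
          [1,2] "gave" : S
          [2,3] "sent" : (S\N)\S
        [3,4] "under" : S\S
    [4,5] "often" : (S/NP)\S
  [5,8] NP   >
    [5,6] "idea" : NP/N
    [6,8] N   <
      [6,7] "the" : S
      [7,8] "with" : N\S

[0,1] N  lex  "found"
[1,2] S  lex  "gave"
[2,3] (S\N)\S  lex  "sent"
[1,3] S\N  <  k=2
[3,4] S\S  lex  "under"
[1,4] S\N  <B  k=3
[0,4] S  <  k=1
[4,5] (S/NP)\S  lex  "often"
[0,5] S/NP  <  k=4
[5,6] NP/N  lex  "idea"
[6,7] S  lex  "the"
[7,8] N\S  lex  "with"
[6,8] N  <  k=7
[5,8] NP  >  k=6
[0,8] S  >  k=5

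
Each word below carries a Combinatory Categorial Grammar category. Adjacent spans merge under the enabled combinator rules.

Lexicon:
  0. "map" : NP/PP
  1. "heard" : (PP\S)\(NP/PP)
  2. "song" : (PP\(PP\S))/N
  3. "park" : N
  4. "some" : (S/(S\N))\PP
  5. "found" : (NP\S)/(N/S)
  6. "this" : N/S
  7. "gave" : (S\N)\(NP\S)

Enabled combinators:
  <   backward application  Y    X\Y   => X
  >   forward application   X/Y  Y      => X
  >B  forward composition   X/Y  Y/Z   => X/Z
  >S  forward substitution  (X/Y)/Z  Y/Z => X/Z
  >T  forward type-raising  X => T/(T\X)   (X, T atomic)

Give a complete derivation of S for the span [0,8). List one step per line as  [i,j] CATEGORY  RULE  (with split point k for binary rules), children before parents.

[0,8] S   >
  [0,5] S/(S\N)   <
    [0,4] PP   <
      [0,2] PP\S   <
        [0,1] "map" : NP/PP
        [1,2] "heard" : (PP\S)\(NP/PP)
      [2,4] PP\(PP\S)   >
        [2,3] "song" : (PP\(PP\S))/N
        [3,4] "park" : N
    [4,5] "some" : (S/(S\N))\PP
  [5,8] S\N   <
    [5,7] NP\S   >
      [5,6] "found" : (NP\S)/(N/S)
      [6,7] "this" : N/S
    [7,8] "gave" : (S\N)\(NP\S)

[0,1] NP/PP  lex  "map"
[1,2] (PP\S)\(NP/PP)  lex  "heard"
[0,2] PP\S  <  k=1
[2,3] (PP\(PP\S))/N  lex  "song"
[3,4] N  lex  "park"
[2,4] PP\(PP\S)  >  k=3
[0,4] PP  <  k=2
[4,5] (S/(S\N))\PP  lex  "some"
[0,5] S/(S\N)  <  k=4
[5,6] (NP\S)/(N/S)  lex  "found"
[6,7] N/S  lex  "this"
[5,7] NP\S  >  k=6
[7,8] (S\N)\(NP\S)  lex  "gave"
[5,8] S\N  <  k=7
[0,8] S  >  k=5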